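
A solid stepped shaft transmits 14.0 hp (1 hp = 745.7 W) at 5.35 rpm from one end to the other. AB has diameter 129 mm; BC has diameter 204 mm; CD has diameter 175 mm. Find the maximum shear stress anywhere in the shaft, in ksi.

6.41 ksi

ω = 2π·5.35/60 = 0.5603 rad/s, so T = P/ω = 14.0×745.7 / 0.5603 = 18630 N·m.
Under the same torque, τ_max = 16T/(πd³) is largest where d is smallest — segment AB (d = 129 mm).
τ_max = 16·18630/(π·(0.129)³) = 4.421×10^7 Pa.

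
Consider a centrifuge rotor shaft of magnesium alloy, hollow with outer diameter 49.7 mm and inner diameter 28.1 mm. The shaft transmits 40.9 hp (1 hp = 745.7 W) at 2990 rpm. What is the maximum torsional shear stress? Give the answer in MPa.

ω = 2π·2990/60 = 313.1 rad/s, so T = P/ω = 40.9×745.7 / 313.1 = 97.41 N·m.
J = π(d_o⁴ − d_i⁴)/32 = π(0.0497⁴ − 0.0281⁴)/32 = 5.378×10^-7 m⁴.
τ_max = T·r/J = 97.41 × 0.0249 / 5.378×10^-7 = 4.501×10^6 Pa.

4.50 MPa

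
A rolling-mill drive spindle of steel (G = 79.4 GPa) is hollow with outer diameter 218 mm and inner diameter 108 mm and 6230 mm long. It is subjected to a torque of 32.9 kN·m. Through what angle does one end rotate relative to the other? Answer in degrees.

J = π(d_o⁴ − d_i⁴)/32 = π(0.218⁴ − 0.108⁴)/32 = 2.084×10^-4 m⁴.
θ = T·L/(G·J) = 32900 × 6.23 / (79.4×10⁹ × 2.084×10^-4) = 0.01239 rad.

0.710°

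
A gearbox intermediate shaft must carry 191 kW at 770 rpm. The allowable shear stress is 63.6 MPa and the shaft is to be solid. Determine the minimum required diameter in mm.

ω = 2π·770/60 = 80.63 rad/s, so T = P/ω = 191×10³ / 80.63 = 2369 N·m.
For a solid shaft τ_max = 16T/(πd³), so d = (16T/(π τ_allow))^(1/3) = (16·2369/(π·6.36×10^7))^(1/3) = 0.05746 m.

57.5 mm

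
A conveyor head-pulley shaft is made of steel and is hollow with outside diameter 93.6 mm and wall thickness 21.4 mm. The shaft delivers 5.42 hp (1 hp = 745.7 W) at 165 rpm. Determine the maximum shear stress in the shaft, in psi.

ω = 2π·165/60 = 17.28 rad/s, so T = P/ω = 5.42×745.7 / 17.28 = 233.9 N·m.
J = π(d_o⁴ − d_i⁴)/32 = π(0.0936⁴ − 0.0508⁴)/32 = 6.882×10^-6 m⁴.
τ_max = T·r/J = 233.9 × 0.0468 / 6.882×10^-6 = 1.591×10^6 Pa.

231 psi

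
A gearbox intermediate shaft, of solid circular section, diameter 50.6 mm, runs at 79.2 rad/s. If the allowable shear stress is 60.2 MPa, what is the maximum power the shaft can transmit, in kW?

J = πd⁴/32 = π(0.0506)⁴/32 = 6.436×10^-7 m⁴.
T_max = τ_allow·J/r = 6.02×10^7 × 6.436×10^-7 / 0.0253 = 1531 N·m.
ω = 79.2 rad/s, so P_max = T_max·ω = 1.213×10^5 W.

121 kW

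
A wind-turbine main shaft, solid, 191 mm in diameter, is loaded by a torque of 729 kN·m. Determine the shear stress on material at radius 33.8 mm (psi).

J = πd⁴/32 = π(0.191)⁴/32 = 1.307×10^-4 m⁴.
Shear stress varies linearly with radius: τ = T·r/J = 729000 × 0.0338 / 1.307×10^-4 = 1.886×10^8 Pa.

27400 psi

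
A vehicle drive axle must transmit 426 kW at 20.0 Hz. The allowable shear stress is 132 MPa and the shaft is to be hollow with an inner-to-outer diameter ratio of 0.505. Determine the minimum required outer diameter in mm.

ω = 2π·20.0 = 125.7 rad/s, so T = P/ω = 426×10³ / 125.7 = 3390 N·m.
For a hollow shaft with d_i/d_o = 0.505: τ_max = 16T/(π d_o³ (1−k⁴)), so d_o = [16T/(π τ_allow (1−k⁴))]^(1/3) = [16·3390/(π·1.32×10^8·0.9350)]^(1/3) = 0.05191 m.

51.9 mm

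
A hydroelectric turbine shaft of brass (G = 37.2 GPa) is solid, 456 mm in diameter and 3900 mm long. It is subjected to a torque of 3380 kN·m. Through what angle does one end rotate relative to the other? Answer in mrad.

J = πd⁴/32 = π(0.456)⁴/32 = 4.245×10^-3 m⁴.
θ = T·L/(G·J) = 3.380e6 × 3.90 / (37.2×10⁹ × 4.245×10^-3) = 0.08348 rad.

83.5 mrad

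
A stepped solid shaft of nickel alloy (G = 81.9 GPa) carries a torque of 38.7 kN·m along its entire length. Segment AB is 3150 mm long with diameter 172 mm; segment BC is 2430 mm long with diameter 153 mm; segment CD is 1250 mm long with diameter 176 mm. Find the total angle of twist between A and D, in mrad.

44.9 mrad

J_AB = π(0.172)⁴/32 = 8.59×10^-5 m⁴; J_BC = π(0.153)⁴/32 = 5.38×10^-5 m⁴; J_CD = π(0.176)⁴/32 = 9.42×10^-5 m⁴.
θ = (T/G)·Σ L_i/J_i = (38700/81.9×10⁹)·(3.15/8.59×10^-5 + 2.43/5.38×10^-5 + 1.25/9.42×10^-5) = 0.04494 rad.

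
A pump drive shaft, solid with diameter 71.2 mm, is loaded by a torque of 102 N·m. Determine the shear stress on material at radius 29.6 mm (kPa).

1200 kPa

J = πd⁴/32 = π(0.0712)⁴/32 = 2.523×10^-6 m⁴.
Shear stress varies linearly with radius: τ = T·r/J = 102.0 × 0.0296 / 2.523×10^-6 = 1.197×10^6 Pa.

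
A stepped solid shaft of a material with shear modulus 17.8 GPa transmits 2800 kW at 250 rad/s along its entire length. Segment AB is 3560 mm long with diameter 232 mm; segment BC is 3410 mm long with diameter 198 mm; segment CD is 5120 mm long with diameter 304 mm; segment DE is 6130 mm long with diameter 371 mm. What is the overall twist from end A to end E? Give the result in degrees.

1.60°

ω = 250 rad/s, so T = P/ω = 2800×10³ / 250.0 = 11200 N·m.
J_AB = π(0.232)⁴/32 = 2.84×10^-4 m⁴; J_BC = π(0.198)⁴/32 = 1.51×10^-4 m⁴; J_CD = π(0.304)⁴/32 = 8.38×10^-4 m⁴; J_DE = π(0.371)⁴/32 = 1.86×10^-3 m⁴.
θ = (T/G)·Σ L_i/J_i = (11200/17.8×10⁹)·(3.56/2.84×10^-4 + 3.41/1.51×10^-4 + 5.12/8.38×10^-4 + 6.13/1.86×10^-3) = 0.02801 rad.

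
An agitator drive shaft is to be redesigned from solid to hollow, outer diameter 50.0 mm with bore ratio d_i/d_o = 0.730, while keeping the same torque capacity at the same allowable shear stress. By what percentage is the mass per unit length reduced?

41.6 %

Equal τ_max and T ⇒ the solid shaft needs d_s³ = d_o³(1−k⁴), so d_s = 50.0·(1−0.730⁴)^(1/3) = 44.73 mm.
Area ratio A_h/A_s = d_o²(1−k²)/d_s² = (1−k²)/(1−k⁴)^(2/3) = 0.5836.
Mass saving = 1 − 0.5836 = 41.6 %.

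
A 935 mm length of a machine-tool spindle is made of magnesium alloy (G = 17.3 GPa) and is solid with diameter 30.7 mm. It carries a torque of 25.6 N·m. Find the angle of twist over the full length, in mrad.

J = πd⁴/32 = π(0.0307)⁴/32 = 8.721×10^-8 m⁴.
θ = T·L/(G·J) = 25.60 × 0.935 / (17.3×10⁹ × 8.721×10^-8) = 0.01587 rad.

15.9 mrad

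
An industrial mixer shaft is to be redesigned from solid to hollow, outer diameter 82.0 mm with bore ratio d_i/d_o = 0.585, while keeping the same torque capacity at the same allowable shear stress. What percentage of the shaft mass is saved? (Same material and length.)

Equal τ_max and T ⇒ the solid shaft needs d_s³ = d_o³(1−k⁴), so d_s = 82.0·(1−0.585⁴)^(1/3) = 78.66 mm.
Area ratio A_h/A_s = d_o²(1−k²)/d_s² = (1−k²)/(1−k⁴)^(2/3) = 0.7147.
Mass saving = 1 − 0.7147 = 28.5 %.

28.5 %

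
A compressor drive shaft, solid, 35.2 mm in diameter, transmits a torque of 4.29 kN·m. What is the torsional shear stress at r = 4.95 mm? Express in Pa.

J = πd⁴/32 = π(0.0352)⁴/32 = 1.507×10^-7 m⁴.
Shear stress varies linearly with radius: τ = T·r/J = 4290 × 0.00495 / 1.507×10^-7 = 1.409×10^8 Pa.

1.41e8 Pa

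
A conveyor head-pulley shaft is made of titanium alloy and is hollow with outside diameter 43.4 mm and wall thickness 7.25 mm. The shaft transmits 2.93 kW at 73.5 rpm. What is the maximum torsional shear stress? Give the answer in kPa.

29500 kPa

ω = 2π·73.5/60 = 7.697 rad/s, so T = P/ω = 2.93×10³ / 7.697 = 380.7 N·m.
J = π(d_o⁴ − d_i⁴)/32 = π(0.0434⁴ − 0.0289⁴)/32 = 2.798×10^-7 m⁴.
τ_max = T·r/J = 380.7 × 0.0217 / 2.798×10^-7 = 2.952×10^7 Pa.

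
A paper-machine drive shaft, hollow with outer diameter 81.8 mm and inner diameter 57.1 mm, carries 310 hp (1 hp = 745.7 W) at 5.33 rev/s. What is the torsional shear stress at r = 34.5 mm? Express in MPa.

ω = 2π·5.33 = 33.49 rad/s, so T = P/ω = 310×745.7 / 33.49 = 6903 N·m.
J = π(d_o⁴ − d_i⁴)/32 = π(0.0818⁴ − 0.0571⁴)/32 = 3.352×10^-6 m⁴.
Shear stress varies linearly with radius: τ = T·r/J = 6903 × 0.0345 / 3.352×10^-6 = 7.105×10^7 Pa.

71.0 MPa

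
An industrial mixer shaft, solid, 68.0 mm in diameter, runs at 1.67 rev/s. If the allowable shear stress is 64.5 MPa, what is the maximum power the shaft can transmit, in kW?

41.8 kW

J = πd⁴/32 = π(0.0680)⁴/32 = 2.099×10^-6 m⁴.
T_max = τ_allow·J/r = 6.45×10^7 × 2.099×10^-6 / 0.0340 = 3982 N·m.
ω = 2π·1.67 = 10.49 rad/s, so P_max = T_max·ω = 4.178×10^4 W.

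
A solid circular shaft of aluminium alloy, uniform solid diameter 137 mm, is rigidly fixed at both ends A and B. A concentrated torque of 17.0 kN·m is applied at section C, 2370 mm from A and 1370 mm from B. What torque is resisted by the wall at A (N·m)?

6230 N·m

With uniform GJ and both ends fixed, compatibility θ_AC = θ_CB gives T_A·a = T_B·b, together with T_A + T_B = T₀.
T_A = T₀·b/(a+b) = 17000·1370/3740 = 6227 N·m; T_B = 10770 N·m.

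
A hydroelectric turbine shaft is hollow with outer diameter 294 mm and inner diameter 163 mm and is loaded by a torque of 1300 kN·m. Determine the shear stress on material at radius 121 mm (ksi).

34.3 ksi

J = π(d_o⁴ − d_i⁴)/32 = π(0.294⁴ − 0.163⁴)/32 = 6.642×10^-4 m⁴.
Shear stress varies linearly with radius: τ = T·r/J = 1.300e6 × 0.121 / 6.642×10^-4 = 2.368×10^8 Pa.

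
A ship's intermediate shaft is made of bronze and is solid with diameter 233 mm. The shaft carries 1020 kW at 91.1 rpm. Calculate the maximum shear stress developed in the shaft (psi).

ω = 2π·91.1/60 = 9.540 rad/s, so T = P/ω = 1020×10³ / 9.540 = 106900 N·m.
J = πd⁴/32 = π(0.233)⁴/32 = 2.894×10^-4 m⁴.
τ_max = T·r/J = 106900 × 0.117 / 2.894×10^-4 = 4.305×10^7 Pa.

6240 psi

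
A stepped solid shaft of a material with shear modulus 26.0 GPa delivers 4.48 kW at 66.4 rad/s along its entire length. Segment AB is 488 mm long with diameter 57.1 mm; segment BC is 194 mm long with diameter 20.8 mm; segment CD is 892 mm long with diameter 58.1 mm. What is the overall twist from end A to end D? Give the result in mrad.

30.7 mrad

ω = 66.4 rad/s, so T = P/ω = 4.48×10³ / 66.40 = 67.47 N·m.
J_AB = π(0.0571)⁴/32 = 1.04×10^-6 m⁴; J_BC = π(0.0208)⁴/32 = 1.84×10^-8 m⁴; J_CD = π(0.0581)⁴/32 = 1.12×10^-6 m⁴.
θ = (T/G)·Σ L_i/J_i = (67.47/26.0×10⁹)·(0.488/1.04×10^-6 + 0.194/1.84×10^-8 + 0.892/1.12×10^-6) = 0.03068 rad.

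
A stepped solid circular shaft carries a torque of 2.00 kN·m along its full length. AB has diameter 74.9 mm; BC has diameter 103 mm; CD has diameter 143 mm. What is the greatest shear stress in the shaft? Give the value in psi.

3520 psi

Under the same torque, τ_max = 16T/(πd³) is largest where d is smallest — segment AB (d = 74.9 mm).
τ_max = 16·2000/(π·(0.0749)³) = 2.424×10^7 Pa.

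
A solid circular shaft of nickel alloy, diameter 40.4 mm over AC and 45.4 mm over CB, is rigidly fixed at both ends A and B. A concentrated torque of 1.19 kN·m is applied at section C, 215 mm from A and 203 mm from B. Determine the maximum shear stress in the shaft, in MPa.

Compatibility: T_A·a/J_AC = T_B·b/J_CB with T_A + T_B = T₀.
J_AC = 2.62×10^-7 m⁴, J_CB = 4.17×10^-7 m⁴, so T_A = T₀·(J_AC/a)/((J_AC/a)+(J_CB/b)) = 442.5 N·m, T_B = 747.5 N·m.
τ in each portion: τ_AC = 3.42×10^7 Pa, τ_CB = 4.07×10^7 Pa; maximum is in CB.
τ_max = T_CB·r/J = 747.5·0.0227/4.17×10^-7 = 4.068×10^7 Pa.

40.7 MPa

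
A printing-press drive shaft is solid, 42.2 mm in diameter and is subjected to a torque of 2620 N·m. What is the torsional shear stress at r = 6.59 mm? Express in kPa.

55500 kPa

J = πd⁴/32 = π(0.0422)⁴/32 = 3.114×10^-7 m⁴.
Shear stress varies linearly with radius: τ = T·r/J = 2620 × 0.00659 / 3.114×10^-7 = 5.545×10^7 Pa.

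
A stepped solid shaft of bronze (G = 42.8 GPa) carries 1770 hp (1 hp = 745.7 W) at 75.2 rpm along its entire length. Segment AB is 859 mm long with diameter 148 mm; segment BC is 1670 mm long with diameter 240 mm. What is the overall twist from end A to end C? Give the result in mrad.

91.5 mrad

ω = 2π·75.2/60 = 7.875 rad/s, so T = P/ω = 1770×745.7 / 7.875 = 167600 N·m.
J_AB = π(0.148)⁴/32 = 4.71×10^-5 m⁴; J_BC = π(0.240)⁴/32 = 3.26×10^-4 m⁴.
θ = (T/G)·Σ L_i/J_i = (167600/42.8×10⁹)·(0.859/4.71×10^-5 + 1.67/3.26×10^-4) = 0.09149 rad.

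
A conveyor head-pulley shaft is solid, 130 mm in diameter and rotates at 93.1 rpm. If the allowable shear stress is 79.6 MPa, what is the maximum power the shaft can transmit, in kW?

J = πd⁴/32 = π(0.130)⁴/32 = 2.804×10^-5 m⁴.
T_max = τ_allow·J/r = 7.96×10^7 × 2.804×10^-5 / 0.0650 = 34340 N·m.
ω = 2π·93.1/60 = 9.749 rad/s, so P_max = T_max·ω = 3.348×10^5 W.

335 kW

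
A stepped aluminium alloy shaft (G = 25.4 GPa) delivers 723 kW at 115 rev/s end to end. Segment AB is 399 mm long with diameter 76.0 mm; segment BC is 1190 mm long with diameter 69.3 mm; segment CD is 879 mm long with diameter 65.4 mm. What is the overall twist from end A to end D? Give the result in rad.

ω = 2π·115 = 722.6 rad/s, so T = P/ω = 723×10³ / 722.6 = 1001 N·m.
J_AB = π(0.0760)⁴/32 = 3.28×10^-6 m⁴; J_BC = π(0.0693)⁴/32 = 2.26×10^-6 m⁴; J_CD = π(0.0654)⁴/32 = 1.80×10^-6 m⁴.
θ = (T/G)·Σ L_i/J_i = (1001/25.4×10⁹)·(0.399/3.28×10^-6 + 1.19/2.26×10^-6 + 0.879/1.80×10^-6) = 0.04478 rad.

0.0448 rad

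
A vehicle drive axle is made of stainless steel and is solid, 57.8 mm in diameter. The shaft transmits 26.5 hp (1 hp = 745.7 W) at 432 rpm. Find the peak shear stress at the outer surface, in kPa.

11500 kPa

ω = 2π·432/60 = 45.24 rad/s, so T = P/ω = 26.5×745.7 / 45.24 = 436.8 N·m.
J = πd⁴/32 = π(0.0578)⁴/32 = 1.096×10^-6 m⁴.
τ_max = T·r/J = 436.8 × 0.0289 / 1.096×10^-6 = 1.152×10^7 Pa.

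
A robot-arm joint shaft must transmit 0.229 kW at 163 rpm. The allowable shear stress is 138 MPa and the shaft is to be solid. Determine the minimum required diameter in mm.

7.91 mm

ω = 2π·163/60 = 17.07 rad/s, so T = P/ω = 0.229×10³ / 17.07 = 13.42 N·m.
For a solid shaft τ_max = 16T/(πd³), so d = (16T/(π τ_allow))^(1/3) = (16·13.42/(π·1.38×10^8))^(1/3) = 0.007911 m.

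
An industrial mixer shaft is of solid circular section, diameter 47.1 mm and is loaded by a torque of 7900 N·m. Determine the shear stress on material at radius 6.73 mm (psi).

J = πd⁴/32 = π(0.0471)⁴/32 = 4.832×10^-7 m⁴.
Shear stress varies linearly with radius: τ = T·r/J = 7900 × 0.00673 / 4.832×10^-7 = 1.100×10^8 Pa.

16000 psi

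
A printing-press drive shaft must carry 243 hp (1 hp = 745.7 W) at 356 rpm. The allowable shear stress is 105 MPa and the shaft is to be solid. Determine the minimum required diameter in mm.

ω = 2π·356/60 = 37.28 rad/s, so T = P/ω = 243×745.7 / 37.28 = 4861 N·m.
For a solid shaft τ_max = 16T/(πd³), so d = (16T/(π τ_allow))^(1/3) = (16·4861/(π·1.05×10^8))^(1/3) = 0.06178 m.

61.8 mm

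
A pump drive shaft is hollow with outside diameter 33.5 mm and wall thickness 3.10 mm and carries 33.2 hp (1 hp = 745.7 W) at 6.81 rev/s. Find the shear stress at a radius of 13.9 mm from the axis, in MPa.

ω = 2π·6.81 = 42.79 rad/s, so T = P/ω = 33.2×745.7 / 42.79 = 578.6 N·m.
J = π(d_o⁴ − d_i⁴)/32 = π(0.0335⁴ − 0.0273⁴)/32 = 6.911×10^-8 m⁴.
Shear stress varies linearly with radius: τ = T·r/J = 578.6 × 0.0139 / 6.911×10^-8 = 1.164×10^8 Pa.

116 MPa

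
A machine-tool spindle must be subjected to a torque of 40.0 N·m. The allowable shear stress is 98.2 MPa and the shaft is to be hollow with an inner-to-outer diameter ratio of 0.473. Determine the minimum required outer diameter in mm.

13.0 mm

For a hollow shaft with d_i/d_o = 0.473: τ_max = 16T/(π d_o³ (1−k⁴)), so d_o = [16T/(π τ_allow (1−k⁴))]^(1/3) = [16·40.00/(π·9.82×10^7·0.9499)]^(1/3) = 0.01297 m.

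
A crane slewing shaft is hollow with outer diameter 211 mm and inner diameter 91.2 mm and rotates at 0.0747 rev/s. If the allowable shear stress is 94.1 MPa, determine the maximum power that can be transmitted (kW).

78.6 kW

J = π(d_o⁴ − d_i⁴)/32 = π(0.211⁴ − 0.0912⁴)/32 = 1.878×10^-4 m⁴.
T_max = τ_allow·J/r = 9.41×10^7 × 1.878×10^-4 / 0.105 = 167500 N·m.
ω = 2π·0.0747 = 0.4694 rad/s, so P_max = T_max·ω = 7.862×10^4 W.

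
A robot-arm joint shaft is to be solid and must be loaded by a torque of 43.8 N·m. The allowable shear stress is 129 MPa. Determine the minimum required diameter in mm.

For a solid shaft τ_max = 16T/(πd³), so d = (16T/(π τ_allow))^(1/3) = (16·43.80/(π·1.29×10^8))^(1/3) = 0.01200 m.

12.0 mm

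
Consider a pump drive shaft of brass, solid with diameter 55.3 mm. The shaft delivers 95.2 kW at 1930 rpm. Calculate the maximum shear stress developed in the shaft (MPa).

14.2 MPa

ω = 2π·1930/60 = 202.1 rad/s, so T = P/ω = 95.2×10³ / 202.1 = 471.0 N·m.
J = πd⁴/32 = π(0.0553)⁴/32 = 9.181×10^-7 m⁴.
τ_max = T·r/J = 471.0 × 0.0276 / 9.181×10^-7 = 1.419×10^7 Pa.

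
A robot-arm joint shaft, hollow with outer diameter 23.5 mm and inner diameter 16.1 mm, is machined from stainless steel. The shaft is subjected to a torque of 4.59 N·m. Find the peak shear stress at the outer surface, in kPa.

J = π(d_o⁴ − d_i⁴)/32 = π(0.0235⁴ − 0.0161⁴)/32 = 2.335×10^-8 m⁴.
τ_max = T·r/J = 4.590 × 0.0118 / 2.335×10^-8 = 2.310×10^6 Pa.

2310 kPa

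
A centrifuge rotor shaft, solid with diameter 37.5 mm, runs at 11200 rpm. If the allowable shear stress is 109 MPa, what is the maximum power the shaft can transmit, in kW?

J = πd⁴/32 = π(0.0375)⁴/32 = 1.941×10^-7 m⁴.
T_max = τ_allow·J/r = 1.09×10^8 × 1.941×10^-7 / 0.0187 = 1129 N·m.
ω = 2π·11200/60 = 1173 rad/s, so P_max = T_max·ω = 1.324×10^6 W.

1320 kW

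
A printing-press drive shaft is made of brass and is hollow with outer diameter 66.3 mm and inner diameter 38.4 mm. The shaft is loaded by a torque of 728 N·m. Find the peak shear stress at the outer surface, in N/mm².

14.3 N/mm²

J = π(d_o⁴ − d_i⁴)/32 = π(0.0663⁴ − 0.0384⁴)/32 = 1.683×10^-6 m⁴.
τ_max = T·r/J = 728.0 × 0.0331 / 1.683×10^-6 = 1.434×10^7 Pa.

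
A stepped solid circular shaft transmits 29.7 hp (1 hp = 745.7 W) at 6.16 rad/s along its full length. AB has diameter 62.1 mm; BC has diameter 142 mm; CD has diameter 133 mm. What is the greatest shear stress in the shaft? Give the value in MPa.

ω = 6.16 rad/s, so T = P/ω = 29.7×745.7 / 6.160 = 3595 N·m.
Under the same torque, τ_max = 16T/(πd³) is largest where d is smallest — segment AB (d = 62.1 mm).
τ_max = 16·3595/(π·(0.0621)³) = 7.646×10^7 Pa.

76.5 MPa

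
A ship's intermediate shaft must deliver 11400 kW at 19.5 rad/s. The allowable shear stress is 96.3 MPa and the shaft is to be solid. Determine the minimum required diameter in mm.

314 mm

ω = 19.5 rad/s, so T = P/ω = 11400×10³ / 19.50 = 584600 N·m.
For a solid shaft τ_max = 16T/(πd³), so d = (16T/(π τ_allow))^(1/3) = (16·584600/(π·9.63×10^7))^(1/3) = 0.3139 m.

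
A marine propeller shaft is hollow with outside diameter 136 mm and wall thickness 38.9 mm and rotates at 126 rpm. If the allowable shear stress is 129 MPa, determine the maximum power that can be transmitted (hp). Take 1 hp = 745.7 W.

1090 hp

J = π(d_o⁴ − d_i⁴)/32 = π(0.136⁴ − 0.0582⁴)/32 = 3.246×10^-5 m⁴.
T_max = τ_allow·J/r = 1.29×10^8 × 3.246×10^-5 / 0.0680 = 61580 N·m.
ω = 2π·126/60 = 13.19 rad/s, so P_max = T_max·ω = 8.125×10^5 W.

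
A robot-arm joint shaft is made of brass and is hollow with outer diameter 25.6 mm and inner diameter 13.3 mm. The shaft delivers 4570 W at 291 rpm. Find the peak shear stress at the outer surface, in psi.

7120 psi

ω = 2π·291/60 = 30.47 rad/s, so T = P/ω = 4570 / 30.47 = 150.0 N·m.
J = π(d_o⁴ − d_i⁴)/32 = π(0.0256⁴ − 0.0133⁴)/32 = 3.909×10^-8 m⁴.
τ_max = T·r/J = 150.0 × 0.0128 / 3.909×10^-8 = 4.910×10^7 Pa.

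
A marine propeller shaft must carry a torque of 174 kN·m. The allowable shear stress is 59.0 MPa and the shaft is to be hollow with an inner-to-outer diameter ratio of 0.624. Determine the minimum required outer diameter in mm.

For a hollow shaft with d_i/d_o = 0.624: τ_max = 16T/(π d_o³ (1−k⁴)), so d_o = [16T/(π τ_allow (1−k⁴))]^(1/3) = [16·174000/(π·5.90×10^7·0.8484)]^(1/3) = 0.2606 m.

261 mm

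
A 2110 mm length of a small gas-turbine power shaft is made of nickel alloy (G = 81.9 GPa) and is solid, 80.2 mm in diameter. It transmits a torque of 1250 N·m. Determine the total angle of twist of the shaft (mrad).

J = πd⁴/32 = π(0.0802)⁴/32 = 4.062×10^-6 m⁴.
θ = T·L/(G·J) = 1250 × 2.11 / (81.9×10⁹ × 4.062×10^-6) = 7.929×10^-3 rad.

7.93 mrad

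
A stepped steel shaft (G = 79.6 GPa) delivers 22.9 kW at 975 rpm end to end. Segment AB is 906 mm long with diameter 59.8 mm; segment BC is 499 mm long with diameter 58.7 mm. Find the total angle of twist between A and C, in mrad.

ω = 2π·975/60 = 102.1 rad/s, so T = P/ω = 22.9×10³ / 102.1 = 224.3 N·m.
J_AB = π(0.0598)⁴/32 = 1.26×10^-6 m⁴; J_BC = π(0.0587)⁴/32 = 1.17×10^-6 m⁴.
θ = (T/G)·Σ L_i/J_i = (224.3/79.6×10⁹)·(0.906/1.26×10^-6 + 0.499/1.17×10^-6) = 3.240×10^-3 rad.

3.24 mrad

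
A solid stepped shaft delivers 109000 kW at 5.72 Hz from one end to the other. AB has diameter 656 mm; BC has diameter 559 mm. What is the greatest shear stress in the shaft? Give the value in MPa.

ω = 2π·5.72 = 35.94 rad/s, so T = P/ω = 109000×10³ / 35.94 = 3.033e6 N·m.
Under the same torque, τ_max = 16T/(πd³) is largest where d is smallest — segment BC (d = 559 mm).
τ_max = 16·3.033e6/(π·(0.559)³) = 8.843×10^7 Pa.

88.4 MPa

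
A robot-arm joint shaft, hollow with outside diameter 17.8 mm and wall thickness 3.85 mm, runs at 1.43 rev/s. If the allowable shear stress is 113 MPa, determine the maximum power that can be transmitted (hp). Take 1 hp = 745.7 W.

J = π(d_o⁴ − d_i⁴)/32 = π(0.0178⁴ − 0.0101⁴)/32 = 8.834×10^-9 m⁴.
T_max = τ_allow·J/r = 1.13×10^8 × 8.834×10^-9 / 0.00890 = 112.2 N·m.
ω = 2π·1.43 = 8.985 rad/s, so P_max = T_max·ω = 1008 W.

1.35 hp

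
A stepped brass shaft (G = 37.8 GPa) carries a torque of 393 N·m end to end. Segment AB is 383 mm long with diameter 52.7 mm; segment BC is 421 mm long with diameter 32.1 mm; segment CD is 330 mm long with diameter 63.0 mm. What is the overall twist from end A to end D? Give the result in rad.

0.0495 rad

J_AB = π(0.0527)⁴/32 = 7.57×10^-7 m⁴; J_BC = π(0.0321)⁴/32 = 1.04×10^-7 m⁴; J_CD = π(0.0630)⁴/32 = 1.55×10^-6 m⁴.
θ = (T/G)·Σ L_i/J_i = (393.0/37.8×10⁹)·(0.383/7.57×10^-7 + 0.421/1.04×10^-7 + 0.330/1.55×10^-6) = 0.04947 rad.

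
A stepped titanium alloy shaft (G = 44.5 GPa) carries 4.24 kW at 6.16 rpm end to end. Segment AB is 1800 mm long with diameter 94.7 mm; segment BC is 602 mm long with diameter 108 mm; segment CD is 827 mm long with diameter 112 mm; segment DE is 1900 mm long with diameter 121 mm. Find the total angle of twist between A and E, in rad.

0.0616 rad

ω = 2π·6.16/60 = 0.6451 rad/s, so T = P/ω = 4.24×10³ / 0.6451 = 6573 N·m.
J_AB = π(0.0947)⁴/32 = 7.90×10^-6 m⁴; J_BC = π(0.108)⁴/32 = 1.34×10^-5 m⁴; J_CD = π(0.112)⁴/32 = 1.54×10^-5 m⁴; J_DE = π(0.121)⁴/32 = 2.10×10^-5 m⁴.
θ = (T/G)·Σ L_i/J_i = (6573/44.5×10⁹)·(1.80/7.90×10^-6 + 0.602/1.34×10^-5 + 0.827/1.54×10^-5 + 1.90/2.10×10^-5) = 0.06157 rad.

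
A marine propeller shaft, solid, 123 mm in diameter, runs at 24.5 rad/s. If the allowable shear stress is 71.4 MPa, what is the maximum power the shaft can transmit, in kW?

639 kW

J = πd⁴/32 = π(0.123)⁴/32 = 2.247×10^-5 m⁴.
T_max = τ_allow·J/r = 7.14×10^7 × 2.247×10^-5 / 0.0615 = 26090 N·m.
ω = 24.5 rad/s, so P_max = T_max·ω = 6.392×10^5 W.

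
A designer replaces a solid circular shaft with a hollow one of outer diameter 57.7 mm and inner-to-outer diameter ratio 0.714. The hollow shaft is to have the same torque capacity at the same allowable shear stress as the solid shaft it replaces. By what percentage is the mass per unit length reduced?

40.1 %

Equal τ_max and T ⇒ the solid shaft needs d_s³ = d_o³(1−k⁴), so d_s = 57.7·(1−0.714⁴)^(1/3) = 52.19 mm.
Area ratio A_h/A_s = d_o²(1−k²)/d_s² = (1−k²)/(1−k⁴)^(2/3) = 0.5991.
Mass saving = 1 − 0.5991 = 40.1 %.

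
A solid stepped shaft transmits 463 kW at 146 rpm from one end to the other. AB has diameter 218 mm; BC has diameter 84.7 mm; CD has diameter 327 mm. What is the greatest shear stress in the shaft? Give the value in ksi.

ω = 2π·146/60 = 15.29 rad/s, so T = P/ω = 463×10³ / 15.29 = 30280 N·m.
Under the same torque, τ_max = 16T/(πd³) is largest where d is smallest — segment BC (d = 84.7 mm).
τ_max = 16·30280/(π·(0.0847)³) = 2.538×10^8 Pa.

36.8 ksi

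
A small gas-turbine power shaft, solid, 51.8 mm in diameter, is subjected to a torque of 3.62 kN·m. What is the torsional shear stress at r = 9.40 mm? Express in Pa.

J = πd⁴/32 = π(0.0518)⁴/32 = 7.068×10^-7 m⁴.
Shear stress varies linearly with radius: τ = T·r/J = 3620 × 0.00940 / 7.068×10^-7 = 4.814×10^7 Pa.

4.81e7 Pa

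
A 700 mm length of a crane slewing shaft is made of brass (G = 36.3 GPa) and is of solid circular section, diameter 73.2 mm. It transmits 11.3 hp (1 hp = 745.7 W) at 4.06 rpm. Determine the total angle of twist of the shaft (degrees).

7.77°

ω = 2π·4.06/60 = 0.4252 rad/s, so T = P/ω = 11.3×745.7 / 0.4252 = 19820 N·m.
J = πd⁴/32 = π(0.0732)⁴/32 = 2.819×10^-6 m⁴.
θ = T·L/(G·J) = 19820 × 0.700 / (36.3×10⁹ × 2.819×10^-6) = 0.1356 rad.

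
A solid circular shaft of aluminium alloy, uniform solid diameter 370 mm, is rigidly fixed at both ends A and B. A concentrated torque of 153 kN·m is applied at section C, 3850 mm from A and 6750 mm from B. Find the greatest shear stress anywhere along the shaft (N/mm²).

9.80 N/mm²

With uniform GJ and both ends fixed, compatibility θ_AC = θ_CB gives T_A·a = T_B·b, together with T_A + T_B = T₀.
T_A = T₀·b/(a+b) = 153000·6750/10600 = 97430 N·m; T_B = 55570 N·m.
τ in each portion: τ_AC = 9.80×10^6 Pa, τ_CB = 5.59×10^6 Pa; maximum is in AC.
τ_max = T_AC·r/J = 97430·0.185/1.84×10^-3 = 9.796×10^6 Pa.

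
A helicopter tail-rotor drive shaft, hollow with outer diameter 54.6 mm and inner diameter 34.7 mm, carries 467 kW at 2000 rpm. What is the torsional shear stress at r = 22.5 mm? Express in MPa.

68.7 MPa

ω = 2π·2000/60 = 209.4 rad/s, so T = P/ω = 467×10³ / 209.4 = 2230 N·m.
J = π(d_o⁴ − d_i⁴)/32 = π(0.0546⁴ − 0.0347⁴)/32 = 7.302×10^-7 m⁴.
Shear stress varies linearly with radius: τ = T·r/J = 2230 × 0.0225 / 7.302×10^-7 = 6.871×10^7 Pa.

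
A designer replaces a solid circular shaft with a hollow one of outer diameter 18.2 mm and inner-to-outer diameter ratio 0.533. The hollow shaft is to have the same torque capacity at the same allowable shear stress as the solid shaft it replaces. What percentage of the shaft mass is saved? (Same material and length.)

Equal τ_max and T ⇒ the solid shaft needs d_s³ = d_o³(1−k⁴), so d_s = 18.2·(1−0.533⁴)^(1/3) = 17.70 mm.
Area ratio A_h/A_s = d_o²(1−k²)/d_s² = (1−k²)/(1−k⁴)^(2/3) = 0.7572.
Mass saving = 1 − 0.7572 = 24.3 %.

24.3 %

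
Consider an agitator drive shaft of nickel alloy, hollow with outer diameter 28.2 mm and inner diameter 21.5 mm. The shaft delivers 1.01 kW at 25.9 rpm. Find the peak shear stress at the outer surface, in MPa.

128 MPa

ω = 2π·25.9/60 = 2.712 rad/s, so T = P/ω = 1.01×10³ / 2.712 = 372.4 N·m.
J = π(d_o⁴ − d_i⁴)/32 = π(0.0282⁴ − 0.0215⁴)/32 = 4.111×10^-8 m⁴.
τ_max = T·r/J = 372.4 × 0.0141 / 4.111×10^-8 = 1.277×10^8 Pa.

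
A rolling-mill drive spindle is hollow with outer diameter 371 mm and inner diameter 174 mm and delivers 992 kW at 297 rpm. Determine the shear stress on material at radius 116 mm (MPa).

2.09 MPa

ω = 2π·297/60 = 31.10 rad/s, so T = P/ω = 992×10³ / 31.10 = 31900 N·m.
J = π(d_o⁴ − d_i⁴)/32 = π(0.371⁴ − 0.174⁴)/32 = 1.770×10^-3 m⁴.
Shear stress varies linearly with radius: τ = T·r/J = 31900 × 0.116 / 1.770×10^-3 = 2.090×10^6 Pa.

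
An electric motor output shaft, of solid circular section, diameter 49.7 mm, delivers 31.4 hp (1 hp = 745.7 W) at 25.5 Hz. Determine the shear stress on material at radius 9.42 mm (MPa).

2.30 MPa

ω = 2π·25.5 = 160.2 rad/s, so T = P/ω = 31.4×745.7 / 160.2 = 146.1 N·m.
J = πd⁴/32 = π(0.0497)⁴/32 = 5.990×10^-7 m⁴.
Shear stress varies linearly with radius: τ = T·r/J = 146.1 × 0.00942 / 5.990×10^-7 = 2.298×10^6 Pa.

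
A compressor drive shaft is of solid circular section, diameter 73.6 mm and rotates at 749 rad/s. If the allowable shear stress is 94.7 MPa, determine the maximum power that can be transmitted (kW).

5550 kW

J = πd⁴/32 = π(0.0736)⁴/32 = 2.881×10^-6 m⁴.
T_max = τ_allow·J/r = 9.47×10^7 × 2.881×10^-6 / 0.0368 = 7413 N·m.
ω = 749 rad/s, so P_max = T_max·ω = 5.553×10^6 W.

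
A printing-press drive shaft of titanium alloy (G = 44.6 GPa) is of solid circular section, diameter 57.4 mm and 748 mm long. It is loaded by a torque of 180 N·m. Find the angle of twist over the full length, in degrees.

J = πd⁴/32 = π(0.0574)⁴/32 = 1.066×10^-6 m⁴.
θ = T·L/(G·J) = 180.0 × 0.748 / (44.6×10⁹ × 1.066×10^-6) = 2.833×10^-3 rad.

0.162°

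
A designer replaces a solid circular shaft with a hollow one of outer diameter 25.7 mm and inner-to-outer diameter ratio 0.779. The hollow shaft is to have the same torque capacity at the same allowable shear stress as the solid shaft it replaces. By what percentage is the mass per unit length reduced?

46.6 %

Equal τ_max and T ⇒ the solid shaft needs d_s³ = d_o³(1−k⁴), so d_s = 25.7·(1−0.779⁴)^(1/3) = 22.05 mm.
Area ratio A_h/A_s = d_o²(1−k²)/d_s² = (1−k²)/(1−k⁴)^(2/3) = 0.5340.
Mass saving = 1 − 0.5340 = 46.6 %.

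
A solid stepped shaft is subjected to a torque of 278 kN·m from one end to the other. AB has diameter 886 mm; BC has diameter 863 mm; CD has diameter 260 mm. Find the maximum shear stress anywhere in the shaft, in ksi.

11.7 ksi

Under the same torque, τ_max = 16T/(πd³) is largest where d is smallest — segment CD (d = 260 mm).
τ_max = 16·278000/(π·(0.260)³) = 8.056×10^7 Pa.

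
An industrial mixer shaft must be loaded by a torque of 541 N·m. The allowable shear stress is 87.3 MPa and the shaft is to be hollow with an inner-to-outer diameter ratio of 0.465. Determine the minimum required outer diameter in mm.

For a hollow shaft with d_i/d_o = 0.465: τ_max = 16T/(π d_o³ (1−k⁴)), so d_o = [16T/(π τ_allow (1−k⁴))]^(1/3) = [16·541.0/(π·8.73×10^7·0.9532)]^(1/3) = 0.03211 m.

32.1 mm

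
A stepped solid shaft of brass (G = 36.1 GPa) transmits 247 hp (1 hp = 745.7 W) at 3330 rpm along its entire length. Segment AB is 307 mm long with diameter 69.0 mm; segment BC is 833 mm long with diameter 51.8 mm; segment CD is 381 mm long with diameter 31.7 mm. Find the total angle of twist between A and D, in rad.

0.0755 rad

ω = 2π·3330/60 = 348.7 rad/s, so T = P/ω = 247×745.7 / 348.7 = 528.2 N·m.
J_AB = π(0.0690)⁴/32 = 2.23×10^-6 m⁴; J_BC = π(0.0518)⁴/32 = 7.07×10^-7 m⁴; J_CD = π(0.0317)⁴/32 = 9.91×10^-8 m⁴.
θ = (T/G)·Σ L_i/J_i = (528.2/36.1×10⁹)·(0.307/2.23×10^-6 + 0.833/7.07×10^-7 + 0.381/9.91×10^-8) = 0.07549 rad.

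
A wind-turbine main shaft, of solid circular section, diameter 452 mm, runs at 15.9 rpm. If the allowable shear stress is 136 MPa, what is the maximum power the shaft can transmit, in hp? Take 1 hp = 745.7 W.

5510 hp

J = πd⁴/32 = π(0.452)⁴/32 = 4.098×10^-3 m⁴.
T_max = τ_allow·J/r = 1.36×10^8 × 4.098×10^-3 / 0.226 = 2.466e6 N·m.
ω = 2π·15.9/60 = 1.665 rad/s, so P_max = T_max·ω = 4.106×10^6 W.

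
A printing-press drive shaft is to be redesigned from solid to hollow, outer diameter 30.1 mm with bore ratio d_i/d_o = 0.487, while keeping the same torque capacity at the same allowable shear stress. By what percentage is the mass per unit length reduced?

20.7 %

Equal τ_max and T ⇒ the solid shaft needs d_s³ = d_o³(1−k⁴), so d_s = 30.1·(1−0.487⁴)^(1/3) = 29.52 mm.
Area ratio A_h/A_s = d_o²(1−k²)/d_s² = (1−k²)/(1−k⁴)^(2/3) = 0.7928.
Mass saving = 1 − 0.7928 = 20.7 %.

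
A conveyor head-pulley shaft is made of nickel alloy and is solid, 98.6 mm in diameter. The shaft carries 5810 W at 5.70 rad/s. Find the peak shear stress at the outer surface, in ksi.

ω = 5.70 rad/s, so T = P/ω = 5810 / 5.700 = 1019 N·m.
J = πd⁴/32 = π(0.0986)⁴/32 = 9.279×10^-6 m⁴.
τ_max = T·r/J = 1019 × 0.0493 / 9.279×10^-6 = 5.416×10^6 Pa.

0.785 ksi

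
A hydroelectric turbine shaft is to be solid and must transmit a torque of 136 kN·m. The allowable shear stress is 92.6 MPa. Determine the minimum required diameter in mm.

For a solid shaft τ_max = 16T/(πd³), so d = (16T/(π τ_allow))^(1/3) = (16·136000/(π·9.26×10^7))^(1/3) = 0.1956 m.

196 mm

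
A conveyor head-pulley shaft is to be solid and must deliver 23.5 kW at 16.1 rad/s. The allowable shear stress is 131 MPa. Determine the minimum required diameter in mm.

38.4 mm

ω = 16.1 rad/s, so T = P/ω = 23.5×10³ / 16.10 = 1460 N·m.
For a solid shaft τ_max = 16T/(πd³), so d = (16T/(π τ_allow))^(1/3) = (16·1460/(π·1.31×10^8))^(1/3) = 0.03843 m.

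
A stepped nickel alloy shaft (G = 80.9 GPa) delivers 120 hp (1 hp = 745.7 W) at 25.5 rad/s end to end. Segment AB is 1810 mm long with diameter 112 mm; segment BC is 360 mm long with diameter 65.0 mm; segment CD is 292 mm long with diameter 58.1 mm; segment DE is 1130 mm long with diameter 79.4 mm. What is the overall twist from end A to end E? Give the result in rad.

ω = 25.5 rad/s, so T = P/ω = 120×745.7 / 25.50 = 3509 N·m.
J_AB = π(0.112)⁴/32 = 1.54×10^-5 m⁴; J_BC = π(0.0650)⁴/32 = 1.75×10^-6 m⁴; J_CD = π(0.0581)⁴/32 = 1.12×10^-6 m⁴; J_DE = π(0.0794)⁴/32 = 3.90×10^-6 m⁴.
θ = (T/G)·Σ L_i/J_i = (3509/80.9×10⁹)·(1.81/1.54×10^-5 + 0.360/1.75×10^-6 + 0.292/1.12×10^-6 + 1.13/3.90×10^-6) = 0.03788 rad.

0.0379 rad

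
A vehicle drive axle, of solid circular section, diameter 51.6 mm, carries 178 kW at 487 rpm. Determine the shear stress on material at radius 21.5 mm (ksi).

ω = 2π·487/60 = 51.00 rad/s, so T = P/ω = 178×10³ / 51.00 = 3490 N·m.
J = πd⁴/32 = π(0.0516)⁴/32 = 6.960×10^-7 m⁴.
Shear stress varies linearly with radius: τ = T·r/J = 3490 × 0.0215 / 6.960×10^-7 = 1.078×10^8 Pa.

15.6 ksi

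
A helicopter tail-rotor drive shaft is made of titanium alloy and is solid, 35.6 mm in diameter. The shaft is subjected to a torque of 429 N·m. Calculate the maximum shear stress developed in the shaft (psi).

J = πd⁴/32 = π(0.0356)⁴/32 = 1.577×10^-7 m⁴.
τ_max = T·r/J = 429.0 × 0.0178 / 1.577×10^-7 = 4.843×10^7 Pa.

7020 psi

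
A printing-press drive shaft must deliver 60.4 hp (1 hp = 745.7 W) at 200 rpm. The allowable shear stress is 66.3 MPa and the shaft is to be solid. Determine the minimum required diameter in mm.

ω = 2π·200/60 = 20.94 rad/s, so T = P/ω = 60.4×745.7 / 20.94 = 2151 N·m.
For a solid shaft τ_max = 16T/(πd³), so d = (16T/(π τ_allow))^(1/3) = (16·2151/(π·6.63×10^7))^(1/3) = 0.05487 m.

54.9 mm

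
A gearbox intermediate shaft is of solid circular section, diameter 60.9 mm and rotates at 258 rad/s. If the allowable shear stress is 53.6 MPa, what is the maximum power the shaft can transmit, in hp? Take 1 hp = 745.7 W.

J = πd⁴/32 = π(0.0609)⁴/32 = 1.350×10^-6 m⁴.
T_max = τ_allow·J/r = 5.36×10^7 × 1.350×10^-6 / 0.0304 = 2377 N·m.
ω = 258 rad/s, so P_max = T_max·ω = 6.133×10^5 W.

822 hp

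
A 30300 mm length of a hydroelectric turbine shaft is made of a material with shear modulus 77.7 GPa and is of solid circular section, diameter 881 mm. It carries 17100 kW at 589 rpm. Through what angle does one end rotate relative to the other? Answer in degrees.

ω = 2π·589/60 = 61.68 rad/s, so T = P/ω = 17100×10³ / 61.68 = 277200 N·m.
J = πd⁴/32 = π(0.881)⁴/32 = 0.05914 m⁴.
θ = T·L/(G·J) = 277200 × 30.3 / (77.7×10⁹ × 0.05914) = 1.828×10^-3 rad.

0.105°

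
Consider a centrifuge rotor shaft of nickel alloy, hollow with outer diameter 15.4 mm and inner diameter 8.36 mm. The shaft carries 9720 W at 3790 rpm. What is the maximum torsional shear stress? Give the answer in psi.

5420 psi

ω = 2π·3790/60 = 396.9 rad/s, so T = P/ω = 9720 / 396.9 = 24.49 N·m.
J = π(d_o⁴ − d_i⁴)/32 = π(0.0154⁴ − 0.00836⁴)/32 = 5.042×10^-9 m⁴.
τ_max = T·r/J = 24.49 × 0.00770 / 5.042×10^-9 = 3.740×10^7 Pa.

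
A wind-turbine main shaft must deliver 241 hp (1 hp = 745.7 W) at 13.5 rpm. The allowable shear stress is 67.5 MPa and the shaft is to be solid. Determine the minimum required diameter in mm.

ω = 2π·13.5/60 = 1.414 rad/s, so T = P/ω = 241×745.7 / 1.414 = 127100 N·m.
For a solid shaft τ_max = 16T/(πd³), so d = (16T/(π τ_allow))^(1/3) = (16·127100/(π·6.75×10^7))^(1/3) = 0.2125 m.

212 mm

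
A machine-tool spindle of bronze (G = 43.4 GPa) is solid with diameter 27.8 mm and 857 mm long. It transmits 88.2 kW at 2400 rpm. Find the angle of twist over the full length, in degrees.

6.77°

ω = 2π·2400/60 = 251.3 rad/s, so T = P/ω = 88.2×10³ / 251.3 = 350.9 N·m.
J = πd⁴/32 = π(0.0278)⁴/32 = 5.864×10^-8 m⁴.
θ = T·L/(G·J) = 350.9 × 0.857 / (43.4×10⁹ × 5.864×10^-8) = 0.1182 rad.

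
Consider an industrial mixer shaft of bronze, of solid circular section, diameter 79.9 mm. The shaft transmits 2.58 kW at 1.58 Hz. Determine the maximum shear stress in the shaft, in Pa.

2.59e6 Pa

ω = 2π·1.58 = 9.927 rad/s, so T = P/ω = 2.58×10³ / 9.927 = 259.9 N·m.
J = πd⁴/32 = π(0.0799)⁴/32 = 4.001×10^-6 m⁴.
τ_max = T·r/J = 259.9 × 0.0399 / 4.001×10^-6 = 2.595×10^6 Pa.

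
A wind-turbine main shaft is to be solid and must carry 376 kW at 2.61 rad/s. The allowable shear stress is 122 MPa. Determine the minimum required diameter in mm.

182 mm

ω = 2.61 rad/s, so T = P/ω = 376×10³ / 2.610 = 144100 N·m.
For a solid shaft τ_max = 16T/(πd³), so d = (16T/(π τ_allow))^(1/3) = (16·144100/(π·1.22×10^8))^(1/3) = 0.1819 m.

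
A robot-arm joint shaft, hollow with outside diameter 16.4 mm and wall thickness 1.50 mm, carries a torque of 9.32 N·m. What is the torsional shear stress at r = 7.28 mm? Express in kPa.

17200 kPa

J = π(d_o⁴ − d_i⁴)/32 = π(0.0164⁴ − 0.0134⁴)/32 = 3.937×10^-9 m⁴.
Shear stress varies linearly with radius: τ = T·r/J = 9.320 × 0.00728 / 3.937×10^-9 = 1.724×10^7 Pa.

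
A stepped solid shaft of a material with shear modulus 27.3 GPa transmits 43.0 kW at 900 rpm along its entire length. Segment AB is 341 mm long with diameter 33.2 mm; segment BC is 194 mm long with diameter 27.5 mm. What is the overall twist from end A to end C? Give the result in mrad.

ω = 2π·900/60 = 94.25 rad/s, so T = P/ω = 43.0×10³ / 94.25 = 456.2 N·m.
J_AB = π(0.0332)⁴/32 = 1.19×10^-7 m⁴; J_BC = π(0.0275)⁴/32 = 5.61×10^-8 m⁴.
θ = (T/G)·Σ L_i/J_i = (456.2/27.3×10⁹)·(0.341/1.19×10^-7 + 0.194/5.61×10^-8) = 0.1055 rad.

106 mrad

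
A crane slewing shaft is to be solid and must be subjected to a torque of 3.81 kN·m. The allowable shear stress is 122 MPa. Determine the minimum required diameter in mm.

For a solid shaft τ_max = 16T/(πd³), so d = (16T/(π τ_allow))^(1/3) = (16·3810/(π·1.22×10^8))^(1/3) = 0.05418 m.

54.2 mm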